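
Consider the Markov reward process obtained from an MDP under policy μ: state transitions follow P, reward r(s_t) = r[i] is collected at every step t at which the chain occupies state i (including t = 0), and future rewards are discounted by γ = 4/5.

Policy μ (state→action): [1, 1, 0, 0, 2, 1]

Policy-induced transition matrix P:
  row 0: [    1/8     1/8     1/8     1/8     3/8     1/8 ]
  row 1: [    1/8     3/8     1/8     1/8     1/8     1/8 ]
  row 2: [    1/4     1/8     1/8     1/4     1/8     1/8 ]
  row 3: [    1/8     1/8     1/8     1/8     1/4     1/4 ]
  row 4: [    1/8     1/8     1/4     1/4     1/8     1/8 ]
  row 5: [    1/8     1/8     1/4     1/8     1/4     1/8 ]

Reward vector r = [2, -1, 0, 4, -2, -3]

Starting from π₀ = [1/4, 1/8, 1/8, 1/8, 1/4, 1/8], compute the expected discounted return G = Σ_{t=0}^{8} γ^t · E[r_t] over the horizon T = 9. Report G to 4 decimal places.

G = -0.1060

t=0: π = [0.2500, 0.1250, 0.1250, 0.1250, 0.2500, 0.1250], E[r] = 0.0000, γ^t·E[r] = 0.000000, running G = 0.000000
t=1: π = [0.1406, 0.1563, 0.1719, 0.1719, 0.2188, 0.1406], E[r] = -0.0469, γ^t·E[r] = -0.037500, running G = -0.037500
t=2: π = [0.1465, 0.1641, 0.1699, 0.1738, 0.1992, 0.1465], E[r] = -0.0137, γ^t·E[r] = -0.008750, running G = -0.046250
t=3: π = [0.1462, 0.1660, 0.1682, 0.1711, 0.2017, 0.1467], E[r] = -0.0325, γ^t·E[r] = -0.016625, running G = -0.062875
t=4: π = [0.1460, 0.1665, 0.1685, 0.1712, 0.2013, 0.1464], E[r] = -0.0313, γ^t·E[r] = -0.012813, running G = -0.075688
t=5: π = [0.1461, 0.1666, 0.1685, 0.1712, 0.2012, 0.1464], E[r] = -0.0312, γ^t·E[r] = -0.010224, running G = -0.085911
t=6: π = [0.1461, 0.1667, 0.1685, 0.1712, 0.2012, 0.1464], E[r] = -0.0314, γ^t·E[r] = -0.008221, running G = -0.094132
t=7: π = [0.1461, 0.1667, 0.1685, 0.1712, 0.2012, 0.1464], E[r] = -0.0313, γ^t·E[r] = -0.006575, running G = -0.100707
t=8: π = [0.1461, 0.1667, 0.1685, 0.1712, 0.2012, 0.1464], E[r] = -0.0314, γ^t·E[r] = -0.005260, running G = -0.105967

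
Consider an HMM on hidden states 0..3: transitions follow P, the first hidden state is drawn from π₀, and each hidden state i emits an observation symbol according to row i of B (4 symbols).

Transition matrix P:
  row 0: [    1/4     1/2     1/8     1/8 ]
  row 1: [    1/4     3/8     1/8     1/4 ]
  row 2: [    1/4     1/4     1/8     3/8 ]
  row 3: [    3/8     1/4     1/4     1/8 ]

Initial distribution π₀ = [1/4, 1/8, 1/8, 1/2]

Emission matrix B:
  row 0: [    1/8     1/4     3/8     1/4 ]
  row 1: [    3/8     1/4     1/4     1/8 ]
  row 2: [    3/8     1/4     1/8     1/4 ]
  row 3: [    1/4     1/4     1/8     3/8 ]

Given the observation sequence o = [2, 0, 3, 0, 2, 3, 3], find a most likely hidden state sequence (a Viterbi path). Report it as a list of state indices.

t=0: δ = [9.375e-02, 3.125e-02, 1.562e-02, 6.250e-02]  (obs o_0=2)
t=1: δ = [2.930e-03, 1.758e-02, 5.859e-03, 2.930e-03]  ψ = [0, 0, 3, 0]  (obs o_1=0)
t=2: δ = [1.099e-03, 8.240e-04, 5.493e-04, 1.648e-03]  ψ = [1, 1, 1, 1]  (obs o_2=3)
t=3: δ = [7.725e-05, 2.060e-04, 1.545e-04, 5.150e-05]  ψ = [3, 0, 3, 1]  (obs o_3=0)
t=4: δ = [1.931e-05, 1.931e-05, 3.219e-06, 7.242e-06]  ψ = [1, 1, 1, 2]  (obs o_4=2)
t=5: δ = [1.207e-06, 1.207e-06, 6.035e-07, 1.810e-06]  ψ = [0, 0, 0, 1]  (obs o_5=3)
t=6: δ = [1.697e-07, 7.544e-08, 1.132e-07, 1.132e-07]  ψ = [3, 0, 3, 1]  (obs o_6=3)
backtrack: best end state = 0; path = [0, 1, 0, 1, 1, 3, 0]

path = [0, 1, 0, 1, 1, 3, 0]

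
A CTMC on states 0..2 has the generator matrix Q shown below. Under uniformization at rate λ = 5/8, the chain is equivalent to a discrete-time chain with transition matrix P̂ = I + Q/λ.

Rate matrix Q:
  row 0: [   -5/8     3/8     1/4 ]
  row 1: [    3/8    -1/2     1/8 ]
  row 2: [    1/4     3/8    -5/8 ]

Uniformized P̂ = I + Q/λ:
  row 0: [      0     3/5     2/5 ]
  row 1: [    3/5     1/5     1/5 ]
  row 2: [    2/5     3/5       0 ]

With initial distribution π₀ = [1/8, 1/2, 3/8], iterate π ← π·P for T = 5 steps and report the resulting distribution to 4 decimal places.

π = [0.3510, 0.4278, 0.2211]

t=0: π = [0.1250, 0.5000, 0.3750]
t=1: π = [0.4500, 0.4000, 0.1500]
t=2: π = [0.3000, 0.4400, 0.2600]
t=3: π = [0.3680, 0.4240, 0.2080]
t=4: π = [0.3376, 0.4304, 0.2320]
t=5: π = [0.3510, 0.4278, 0.2211]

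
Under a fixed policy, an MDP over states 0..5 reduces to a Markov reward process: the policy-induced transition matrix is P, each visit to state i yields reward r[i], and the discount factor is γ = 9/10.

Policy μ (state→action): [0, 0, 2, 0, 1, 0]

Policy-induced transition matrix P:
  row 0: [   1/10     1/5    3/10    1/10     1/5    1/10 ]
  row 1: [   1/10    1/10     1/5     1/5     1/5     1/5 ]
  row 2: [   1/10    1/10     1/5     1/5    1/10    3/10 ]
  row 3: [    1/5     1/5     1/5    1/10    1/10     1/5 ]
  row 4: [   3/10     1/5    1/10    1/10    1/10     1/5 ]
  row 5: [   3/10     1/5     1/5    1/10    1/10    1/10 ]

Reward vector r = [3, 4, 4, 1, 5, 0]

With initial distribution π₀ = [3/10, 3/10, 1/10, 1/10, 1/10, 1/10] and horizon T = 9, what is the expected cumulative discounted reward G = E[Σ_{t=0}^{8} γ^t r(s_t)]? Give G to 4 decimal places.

G = 17.5693

t=0: π = [0.3000, 0.3000, 0.1000, 0.1000, 0.1000, 0.1000], E[r] = 3.1000, γ^t·E[r] = 3.100000, running G = 3.100000
t=1: π = [0.1500, 0.1600, 0.2200, 0.1400, 0.1600, 0.1700], E[r] = 2.9100, γ^t·E[r] = 2.619000, running G = 5.719000
t=2: π = [0.1800, 0.1620, 0.1990, 0.1380, 0.1310, 0.1900], E[r] = 2.7770, γ^t·E[r] = 2.249370, running G = 7.968370
t=3: π = [0.1780, 0.1639, 0.2049, 0.1361, 0.1342, 0.1829], E[r] = 2.8163, γ^t·E[r] = 2.053083, running G = 10.021453
t=4: π = [0.1770, 0.1631, 0.2044, 0.1369, 0.1342, 0.1844], E[r] = 2.8089, γ^t·E[r] = 1.842932, running G = 11.864385
t=5: π = [0.1774, 0.1633, 0.2043, 0.1368, 0.1340, 0.1843], E[r] = 2.8092, γ^t·E[r] = 1.658792, running G = 13.523177
t=6: π = [0.1773, 0.1632, 0.2043, 0.1368, 0.1341, 0.1843], E[r] = 2.8094, γ^t·E[r] = 1.493049, running G = 15.016226
t=7: π = [0.1773, 0.1632, 0.2043, 0.1368, 0.1341, 0.1843], E[r] = 2.8093, γ^t·E[r] = 1.343701, running G = 16.359927
t=8: π = [0.1773, 0.1632, 0.2043, 0.1368, 0.1341, 0.1843], E[r] = 2.8094, γ^t·E[r] = 1.209337, running G = 17.569265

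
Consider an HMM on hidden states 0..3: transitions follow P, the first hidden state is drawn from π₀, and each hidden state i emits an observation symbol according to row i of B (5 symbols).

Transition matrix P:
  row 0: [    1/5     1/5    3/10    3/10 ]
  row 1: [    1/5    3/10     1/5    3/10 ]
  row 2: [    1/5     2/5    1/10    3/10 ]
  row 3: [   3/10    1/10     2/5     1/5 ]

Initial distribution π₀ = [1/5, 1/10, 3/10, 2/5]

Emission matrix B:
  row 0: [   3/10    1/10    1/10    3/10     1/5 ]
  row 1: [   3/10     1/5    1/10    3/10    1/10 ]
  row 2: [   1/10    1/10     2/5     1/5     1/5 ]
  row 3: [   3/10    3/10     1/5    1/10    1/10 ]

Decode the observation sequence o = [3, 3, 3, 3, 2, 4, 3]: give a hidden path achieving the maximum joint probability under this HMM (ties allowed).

path = [2, 1, 1, 1, 3, 2, 1]

t=0: δ = [6.000e-02, 3.000e-02, 6.000e-02, 4.000e-02]  (obs o_0=3)
t=1: δ = [3.600e-03, 7.200e-03, 3.600e-03, 1.800e-03]  ψ = [0, 2, 0, 0]  (obs o_1=3)
t=2: δ = [4.320e-04, 6.480e-04, 2.880e-04, 2.160e-04]  ψ = [1, 1, 1, 1]  (obs o_2=3)
t=3: δ = [3.888e-05, 5.832e-05, 2.592e-05, 1.944e-05]  ψ = [1, 1, 0, 1]  (obs o_3=3)
t=4: δ = [1.166e-06, 1.750e-06, 4.666e-06, 3.499e-06]  ψ = [1, 1, 0, 1]  (obs o_4=2)
t=5: δ = [2.100e-07, 1.866e-07, 2.799e-07, 1.400e-07]  ψ = [3, 2, 3, 2]  (obs o_5=4)
t=6: δ = [1.680e-08, 3.359e-08, 1.260e-08, 8.398e-09]  ψ = [2, 2, 0, 2]  (obs o_6=3)
backtrack: best end state = 1; path = [2, 1, 1, 1, 3, 2, 1]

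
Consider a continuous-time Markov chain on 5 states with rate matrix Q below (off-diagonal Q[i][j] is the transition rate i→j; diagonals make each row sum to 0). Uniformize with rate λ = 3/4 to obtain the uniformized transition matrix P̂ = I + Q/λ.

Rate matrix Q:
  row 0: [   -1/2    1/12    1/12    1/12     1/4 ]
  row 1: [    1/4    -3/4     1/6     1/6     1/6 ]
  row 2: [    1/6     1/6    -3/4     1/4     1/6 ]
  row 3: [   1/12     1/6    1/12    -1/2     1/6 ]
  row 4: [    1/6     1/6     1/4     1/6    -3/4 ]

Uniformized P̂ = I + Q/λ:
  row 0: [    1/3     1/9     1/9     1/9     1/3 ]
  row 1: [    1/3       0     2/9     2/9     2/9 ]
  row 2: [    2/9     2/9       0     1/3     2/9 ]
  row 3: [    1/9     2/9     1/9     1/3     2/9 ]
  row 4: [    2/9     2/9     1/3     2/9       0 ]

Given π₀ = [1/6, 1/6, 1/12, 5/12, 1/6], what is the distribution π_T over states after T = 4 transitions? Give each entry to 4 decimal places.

π = [0.2398, 0.1601, 0.1568, 0.2398, 0.2035]

t=0: π = [0.1667, 0.1667, 0.0833, 0.4167, 0.1667]
t=1: π = [0.2130, 0.1667, 0.1574, 0.2593, 0.2037]
t=2: π = [0.2356, 0.1615, 0.1574, 0.2449, 0.2006]
t=3: π = [0.2391, 0.1602, 0.1561, 0.2407, 0.2038]
t=4: π = [0.2398, 0.1601, 0.1568, 0.2398, 0.2035]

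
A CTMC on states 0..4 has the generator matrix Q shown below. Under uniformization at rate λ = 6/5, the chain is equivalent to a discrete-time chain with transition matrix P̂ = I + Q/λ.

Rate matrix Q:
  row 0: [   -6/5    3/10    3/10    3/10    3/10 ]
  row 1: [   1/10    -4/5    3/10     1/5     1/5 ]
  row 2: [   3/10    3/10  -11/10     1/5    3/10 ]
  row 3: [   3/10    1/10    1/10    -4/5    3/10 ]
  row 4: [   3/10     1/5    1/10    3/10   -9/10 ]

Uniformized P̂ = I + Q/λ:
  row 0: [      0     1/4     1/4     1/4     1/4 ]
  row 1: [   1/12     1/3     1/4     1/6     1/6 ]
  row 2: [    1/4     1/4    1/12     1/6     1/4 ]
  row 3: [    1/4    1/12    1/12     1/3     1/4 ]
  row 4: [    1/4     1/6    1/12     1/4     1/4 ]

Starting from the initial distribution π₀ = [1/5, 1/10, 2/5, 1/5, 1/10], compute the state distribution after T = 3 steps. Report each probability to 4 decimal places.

π = [0.1729, 0.2083, 0.1464, 0.2399, 0.2325]

t=0: π = [0.2000, 0.1000, 0.4000, 0.2000, 0.1000]
t=1: π = [0.1833, 0.2167, 0.1333, 0.2250, 0.2417]
t=2: π = [0.1681, 0.2104, 0.1500, 0.2396, 0.2319]
t=3: π = [0.1729, 0.2083, 0.1464, 0.2399, 0.2325]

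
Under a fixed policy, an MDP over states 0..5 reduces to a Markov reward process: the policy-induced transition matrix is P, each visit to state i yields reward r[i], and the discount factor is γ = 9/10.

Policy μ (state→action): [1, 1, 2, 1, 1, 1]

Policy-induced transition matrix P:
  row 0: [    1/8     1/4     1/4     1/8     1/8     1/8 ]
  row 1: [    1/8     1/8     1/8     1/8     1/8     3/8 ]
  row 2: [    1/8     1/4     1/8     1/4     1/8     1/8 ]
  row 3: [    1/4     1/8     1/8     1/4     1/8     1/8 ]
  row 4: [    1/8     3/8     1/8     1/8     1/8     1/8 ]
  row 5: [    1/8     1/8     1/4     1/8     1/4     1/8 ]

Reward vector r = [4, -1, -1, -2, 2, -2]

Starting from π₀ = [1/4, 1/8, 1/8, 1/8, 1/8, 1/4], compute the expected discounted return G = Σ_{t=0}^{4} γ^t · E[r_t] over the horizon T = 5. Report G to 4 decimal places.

t=0: π = [0.2500, 0.1250, 0.1250, 0.1250, 0.1250, 0.2500], E[r] = 0.2500, γ^t·E[r] = 0.250000, running G = 0.250000
t=1: π = [0.1406, 0.2031, 0.1875, 0.1563, 0.1563, 0.1563], E[r] = -0.1406, γ^t·E[r] = -0.126563, running G = 0.123438
t=2: π = [0.1445, 0.2051, 0.1621, 0.1680, 0.1445, 0.1758], E[r] = -0.1875, γ^t·E[r] = -0.151875, running G = -0.028438
t=3: π = [0.1460, 0.1995, 0.1650, 0.1663, 0.1470, 0.1763], E[r] = -0.1716, γ^t·E[r] = -0.125119, running G = -0.153556
t=4: π = [0.1458, 0.2006, 0.1653, 0.1664, 0.1470, 0.1749], E[r] = -0.1713, γ^t·E[r] = -0.112367, running G = -0.265923

G = -0.2659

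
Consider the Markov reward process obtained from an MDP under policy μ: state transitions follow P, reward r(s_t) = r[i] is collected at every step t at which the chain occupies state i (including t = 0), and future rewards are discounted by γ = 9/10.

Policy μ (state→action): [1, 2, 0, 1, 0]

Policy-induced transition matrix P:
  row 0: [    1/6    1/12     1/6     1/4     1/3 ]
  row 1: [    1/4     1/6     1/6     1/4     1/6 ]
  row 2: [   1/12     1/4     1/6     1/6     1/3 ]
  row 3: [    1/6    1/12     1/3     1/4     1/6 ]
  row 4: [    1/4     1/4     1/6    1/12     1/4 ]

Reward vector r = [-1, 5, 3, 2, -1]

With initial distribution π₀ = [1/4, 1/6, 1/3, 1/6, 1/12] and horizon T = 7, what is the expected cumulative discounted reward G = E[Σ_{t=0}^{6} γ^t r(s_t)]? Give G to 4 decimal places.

t=0: π = [0.2500, 0.1667, 0.3333, 0.1667, 0.0833], E[r] = 1.8333, γ^t·E[r] = 1.833333, running G = 1.833333
t=1: π = [0.1597, 0.1667, 0.1944, 0.2083, 0.2708], E[r] = 1.4028, γ^t·E[r] = 1.262500, running G = 3.095833
t=2: π = [0.1869, 0.1748, 0.2014, 0.1887, 0.2483], E[r] = 1.4201, γ^t·E[r] = 1.150313, running G = 4.246146
t=3: π = [0.1851, 0.1728, 0.1981, 0.1918, 0.2521], E[r] = 1.4050, γ^t·E[r] = 1.024242, running G = 5.270388
t=4: π = [0.1856, 0.1728, 0.1986, 0.1915, 0.2515], E[r] = 1.4056, γ^t·E[r] = 0.922213, running G = 6.192601
t=5: π = [0.1855, 0.1728, 0.1986, 0.1915, 0.2517], E[r] = 1.4055, γ^t·E[r] = 0.829908, running G = 7.022509
t=6: π = [0.1855, 0.1728, 0.1986, 0.1915, 0.2516], E[r] = 1.4055, γ^t·E[r] = 0.746938, running G = 7.769447

G = 7.7694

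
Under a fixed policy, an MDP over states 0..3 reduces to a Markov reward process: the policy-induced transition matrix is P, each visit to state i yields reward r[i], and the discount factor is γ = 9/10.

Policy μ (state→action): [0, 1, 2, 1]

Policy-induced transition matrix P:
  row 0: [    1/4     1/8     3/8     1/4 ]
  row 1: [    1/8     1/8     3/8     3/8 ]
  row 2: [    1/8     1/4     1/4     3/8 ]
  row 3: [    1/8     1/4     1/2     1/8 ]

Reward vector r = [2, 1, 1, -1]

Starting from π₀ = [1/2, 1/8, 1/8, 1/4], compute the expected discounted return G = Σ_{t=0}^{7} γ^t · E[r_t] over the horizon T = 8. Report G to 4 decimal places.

t=0: π = [0.5000, 0.1250, 0.1250, 0.2500], E[r] = 1.0000, γ^t·E[r] = 1.000000, running G = 1.000000
t=1: π = [0.1875, 0.1719, 0.3906, 0.2500], E[r] = 0.6875, γ^t·E[r] = 0.618750, running G = 1.618750
t=2: π = [0.1484, 0.2051, 0.3574, 0.2891], E[r] = 0.5703, γ^t·E[r] = 0.461953, running G = 2.080703
t=3: π = [0.1436, 0.2058, 0.3665, 0.2842], E[r] = 0.5752, γ^t·E[r] = 0.419317, running G = 2.500021
t=4: π = [0.1429, 0.2063, 0.3647, 0.2860], E[r] = 0.5709, γ^t·E[r] = 0.374582, running G = 2.874603
t=5: π = [0.1429, 0.2063, 0.3652, 0.2856], E[r] = 0.5716, γ^t·E[r] = 0.337530, running G = 3.212133
t=6: π = [0.1429, 0.2063, 0.3651, 0.2857], E[r] = 0.5714, γ^t·E[r] = 0.303660, running G = 3.515793
t=7: π = [0.1429, 0.2063, 0.3651, 0.2857], E[r] = 0.5714, γ^t·E[r] = 0.273318, running G = 3.789110

G = 3.7891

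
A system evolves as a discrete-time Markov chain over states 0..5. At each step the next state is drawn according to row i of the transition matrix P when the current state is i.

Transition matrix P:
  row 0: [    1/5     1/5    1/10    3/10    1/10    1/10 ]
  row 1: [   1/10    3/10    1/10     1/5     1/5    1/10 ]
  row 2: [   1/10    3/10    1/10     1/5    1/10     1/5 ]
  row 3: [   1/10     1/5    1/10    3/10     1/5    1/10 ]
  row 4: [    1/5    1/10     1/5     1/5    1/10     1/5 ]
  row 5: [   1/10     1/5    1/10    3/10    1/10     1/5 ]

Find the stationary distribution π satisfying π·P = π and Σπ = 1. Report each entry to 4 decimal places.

Balance equations π_j = Σ_i π_i·P[i][j]:
  π_0 = 1/5·π_0 + 1/10·π_1 + 1/10·π_2 + 1/10·π_3 + 1/5·π_4 + 1/10·π_5
  π_1 = 1/5·π_0 + 3/10·π_1 + 3/10·π_2 + 1/5·π_3 + 1/10·π_4 + 1/5·π_5
  π_2 = 1/10·π_0 + 1/10·π_1 + 1/10·π_2 + 1/10·π_3 + 1/5·π_4 + 1/10·π_5
  π_3 = 3/10·π_0 + 1/5·π_1 + 1/5·π_2 + 3/10·π_3 + 1/5·π_4 + 3/10·π_5
  π_4 = 1/10·π_0 + 1/5·π_1 + 1/10·π_2 + 1/5·π_3 + 1/10·π_4 + 1/10·π_5
  normalize: π_0 + π_1 + π_2 + π_3 + π_4 + π_5 = 1
Solving the linear system gives exactly π = [13/102, 223/1020, 39/340, 257/1020, 5/34, 143/1020].

π = [0.1275, 0.2186, 0.1147, 0.2520, 0.1471, 0.1402]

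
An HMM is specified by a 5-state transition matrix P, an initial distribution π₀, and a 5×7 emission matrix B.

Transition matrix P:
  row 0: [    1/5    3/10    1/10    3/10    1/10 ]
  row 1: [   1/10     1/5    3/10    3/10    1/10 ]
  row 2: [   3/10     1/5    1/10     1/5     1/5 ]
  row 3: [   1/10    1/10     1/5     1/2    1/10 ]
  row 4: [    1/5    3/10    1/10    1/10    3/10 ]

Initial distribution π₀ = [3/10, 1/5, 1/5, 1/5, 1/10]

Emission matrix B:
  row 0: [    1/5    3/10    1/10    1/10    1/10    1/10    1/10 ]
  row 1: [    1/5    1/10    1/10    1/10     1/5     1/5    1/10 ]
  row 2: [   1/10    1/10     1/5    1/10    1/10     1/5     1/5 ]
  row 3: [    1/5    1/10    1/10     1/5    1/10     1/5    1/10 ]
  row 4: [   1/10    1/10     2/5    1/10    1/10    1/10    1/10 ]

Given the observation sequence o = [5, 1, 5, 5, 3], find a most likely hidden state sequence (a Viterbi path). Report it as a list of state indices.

t=0: δ = [3.000e-02, 4.000e-02, 4.000e-02, 4.000e-02, 1.000e-02]  (obs o_0=5)
t=1: δ = [3.600e-03, 9.000e-04, 1.200e-03, 2.000e-03, 8.000e-04]  ψ = [2, 0, 1, 3, 2]  (obs o_1=1)
t=2: δ = [7.200e-05, 2.160e-04, 8.000e-05, 2.160e-04, 3.600e-05]  ψ = [0, 0, 3, 0, 0]  (obs o_2=5)
t=3: δ = [2.400e-06, 8.640e-06, 1.296e-05, 2.160e-05, 2.160e-06]  ψ = [2, 1, 1, 3, 1]  (obs o_3=5)
t=4: δ = [3.888e-07, 2.592e-07, 4.320e-07, 2.160e-06, 2.592e-07]  ψ = [2, 2, 3, 3, 2]  (obs o_4=3)
backtrack: best end state = 3; path = [2, 0, 3, 3, 3]

path = [2, 0, 3, 3, 3]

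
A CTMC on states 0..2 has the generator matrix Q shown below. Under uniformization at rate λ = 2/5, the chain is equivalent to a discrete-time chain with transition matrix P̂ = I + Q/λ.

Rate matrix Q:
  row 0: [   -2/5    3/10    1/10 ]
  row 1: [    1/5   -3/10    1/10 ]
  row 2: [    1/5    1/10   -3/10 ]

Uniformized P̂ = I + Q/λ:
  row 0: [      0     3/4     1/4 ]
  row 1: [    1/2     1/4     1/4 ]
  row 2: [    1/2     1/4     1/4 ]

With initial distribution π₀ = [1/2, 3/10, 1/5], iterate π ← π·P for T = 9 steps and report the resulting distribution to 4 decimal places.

t=0: π = [0.5000, 0.3000, 0.2000]
t=1: π = [0.2500, 0.5000, 0.2500]
t=2: π = [0.3750, 0.3750, 0.2500]
t=3: π = [0.3125, 0.4375, 0.2500]
t=4: π = [0.3438, 0.4063, 0.2500]
t=5: π = [0.3281, 0.4219, 0.2500]
t=6: π = [0.3359, 0.4141, 0.2500]
t=7: π = [0.3320, 0.4180, 0.2500]
t=8: π = [0.3340, 0.4160, 0.2500]
t=9: π = [0.3330, 0.4170, 0.2500]

π = [0.3330, 0.4170, 0.2500]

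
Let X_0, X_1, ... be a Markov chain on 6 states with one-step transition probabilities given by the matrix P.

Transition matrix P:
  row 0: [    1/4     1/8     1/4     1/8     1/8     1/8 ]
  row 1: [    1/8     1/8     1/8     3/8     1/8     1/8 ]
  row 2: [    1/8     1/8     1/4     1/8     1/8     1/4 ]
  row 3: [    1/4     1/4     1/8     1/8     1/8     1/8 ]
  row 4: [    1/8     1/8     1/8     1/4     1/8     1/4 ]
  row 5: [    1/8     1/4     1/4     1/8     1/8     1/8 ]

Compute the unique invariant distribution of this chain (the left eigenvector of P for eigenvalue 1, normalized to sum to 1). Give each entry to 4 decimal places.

Balance equations π_j = Σ_i π_i·P[i][j]:
  π_0 = 1/4·π_0 + 1/8·π_1 + 1/8·π_2 + 1/4·π_3 + 1/8·π_4 + 1/8·π_5
  π_1 = 1/8·π_0 + 1/8·π_1 + 1/8·π_2 + 1/4·π_3 + 1/8·π_4 + 1/4·π_5
  π_2 = 1/4·π_0 + 1/8·π_1 + 1/4·π_2 + 1/8·π_3 + 1/8·π_4 + 1/4·π_5
  π_3 = 1/8·π_0 + 3/8·π_1 + 1/8·π_2 + 1/8·π_3 + 1/4·π_4 + 1/8·π_5
  π_4 = 1/8·π_0 + 1/8·π_1 + 1/8·π_2 + 1/8·π_3 + 1/8·π_4 + 1/8·π_5
  normalize: π_0 + π_1 + π_2 + π_3 + π_4 + π_5 = 1
Solving the linear system gives exactly π = [5377/31824, 5359/31824, 3031/15912, 5815/31824, 1/8, 5233/31824].

π = [0.1690, 0.1684, 0.1905, 0.1827, 0.1250, 0.1644]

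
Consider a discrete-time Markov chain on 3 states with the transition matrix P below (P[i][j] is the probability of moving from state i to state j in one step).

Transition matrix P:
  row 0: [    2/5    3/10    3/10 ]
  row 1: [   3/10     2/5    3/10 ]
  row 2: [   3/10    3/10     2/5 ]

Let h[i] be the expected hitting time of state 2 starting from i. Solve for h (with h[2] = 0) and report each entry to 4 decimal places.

First-step conditioning: h[2] = 0; for i ≠ 2, h[i] = 1 + Σ_k P[i][k]·h[k].
  h[0] = 1 + 2/5·h[0] + 3/10·h[1]
  h[1] = 1 + 3/10·h[0] + 2/5·h[1]
Solving the 2×2 linear system over states ≠ 2 gives exactly h = [10/3, 10/3, 0] (h[2] = 0 is the target).

h = [3.3333, 3.3333, 0.0000]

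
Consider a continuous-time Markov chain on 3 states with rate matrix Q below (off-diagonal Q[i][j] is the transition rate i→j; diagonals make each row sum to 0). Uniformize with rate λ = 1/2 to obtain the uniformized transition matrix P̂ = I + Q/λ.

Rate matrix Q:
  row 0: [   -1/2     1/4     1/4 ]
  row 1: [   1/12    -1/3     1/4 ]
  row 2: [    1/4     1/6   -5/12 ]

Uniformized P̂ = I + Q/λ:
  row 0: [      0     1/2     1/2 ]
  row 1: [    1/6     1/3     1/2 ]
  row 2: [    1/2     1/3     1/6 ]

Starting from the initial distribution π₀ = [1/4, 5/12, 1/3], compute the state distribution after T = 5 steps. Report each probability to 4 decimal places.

π = [0.2497, 0.3752, 0.3752]

t=0: π = [0.2500, 0.4167, 0.3333]
t=1: π = [0.2361, 0.3750, 0.3889]
t=2: π = [0.2569, 0.3727, 0.3704]
t=3: π = [0.2473, 0.3762, 0.3765]
t=4: π = [0.2510, 0.3745, 0.3745]
t=5: π = [0.2497, 0.3752, 0.3752]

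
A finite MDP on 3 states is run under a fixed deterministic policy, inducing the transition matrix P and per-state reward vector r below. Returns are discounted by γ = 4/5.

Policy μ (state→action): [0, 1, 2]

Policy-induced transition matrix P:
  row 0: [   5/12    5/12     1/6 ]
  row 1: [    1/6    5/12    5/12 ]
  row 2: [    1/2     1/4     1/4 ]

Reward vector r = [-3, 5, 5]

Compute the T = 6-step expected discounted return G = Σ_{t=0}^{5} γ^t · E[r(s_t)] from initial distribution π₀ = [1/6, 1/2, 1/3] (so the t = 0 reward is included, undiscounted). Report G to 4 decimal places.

t=0: π = [0.1667, 0.5000, 0.3333], E[r] = 3.6667, γ^t·E[r] = 3.666667, running G = 3.666667
t=1: π = [0.3194, 0.3611, 0.3194], E[r] = 2.4444, γ^t·E[r] = 1.955556, running G = 5.622222
t=2: π = [0.3530, 0.3634, 0.2836], E[r] = 2.1759, γ^t·E[r] = 1.392593, running G = 7.014815
t=3: π = [0.3494, 0.3694, 0.2812], E[r] = 2.2045, γ^t·E[r] = 1.128691, running G = 8.143506
t=4: π = [0.3477, 0.3698, 0.2824], E[r] = 2.2180, γ^t·E[r] = 0.908510, running G = 9.052016
t=5: π = [0.3478, 0.3696, 0.2827], E[r] = 2.2180, γ^t·E[r] = 0.726789, running G = 9.778805

G = 9.7788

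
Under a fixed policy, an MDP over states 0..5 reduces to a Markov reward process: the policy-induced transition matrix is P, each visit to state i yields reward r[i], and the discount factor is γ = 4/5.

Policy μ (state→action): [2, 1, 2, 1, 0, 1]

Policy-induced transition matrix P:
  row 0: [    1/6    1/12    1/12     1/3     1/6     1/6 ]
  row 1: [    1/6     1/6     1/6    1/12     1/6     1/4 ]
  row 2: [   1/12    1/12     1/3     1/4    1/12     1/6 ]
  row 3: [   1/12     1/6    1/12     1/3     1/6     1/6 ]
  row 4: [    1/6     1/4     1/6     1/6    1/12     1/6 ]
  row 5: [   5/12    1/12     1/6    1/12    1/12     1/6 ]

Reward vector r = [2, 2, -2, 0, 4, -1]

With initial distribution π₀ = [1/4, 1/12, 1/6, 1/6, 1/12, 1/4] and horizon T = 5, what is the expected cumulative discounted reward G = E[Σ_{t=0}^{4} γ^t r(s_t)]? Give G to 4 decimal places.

G = 1.9367

t=0: π = [0.2500, 0.0833, 0.1667, 0.1667, 0.0833, 0.2500], E[r] = 0.4167, γ^t·E[r] = 0.416667, running G = 0.416667
t=1: π = [0.2014, 0.1181, 0.1597, 0.2222, 0.1250, 0.1736], E[r] = 0.6458, γ^t·E[r] = 0.516667, running G = 0.933333
t=2: π = [0.1782, 0.1325, 0.1580, 0.2263, 0.1285, 0.1765], E[r] = 0.6429, γ^t·E[r] = 0.411481, running G = 1.344815
t=3: π = [0.1788, 0.1346, 0.1593, 0.2215, 0.1281, 0.1777], E[r] = 0.6429, γ^t·E[r] = 0.329160, running G = 1.673975
t=4: π = [0.1794, 0.1344, 0.1599, 0.2206, 0.1279, 0.1779], E[r] = 0.6415, γ^t·E[r] = 0.262749, running G = 1.936724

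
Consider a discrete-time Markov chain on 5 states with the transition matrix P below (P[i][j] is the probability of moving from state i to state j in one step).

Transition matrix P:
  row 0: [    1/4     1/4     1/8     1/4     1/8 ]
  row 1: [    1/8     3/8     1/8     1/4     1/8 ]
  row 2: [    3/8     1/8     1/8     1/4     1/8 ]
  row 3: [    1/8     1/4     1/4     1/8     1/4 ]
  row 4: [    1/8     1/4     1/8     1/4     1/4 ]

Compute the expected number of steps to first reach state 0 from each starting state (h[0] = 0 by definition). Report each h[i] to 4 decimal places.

h = [0.0000, 6.1277, 4.5957, 5.9574, 6.1277]

First-step conditioning: h[0] = 0; for i ≠ 0, h[i] = 1 + Σ_k P[i][k]·h[k].
  h[1] = 1 + 3/8·h[1] + 1/8·h[2] + 1/4·h[3] + 1/8·h[4]
  h[2] = 1 + 1/8·h[1] + 1/8·h[2] + 1/4·h[3] + 1/8·h[4]
  h[3] = 1 + 1/4·h[1] + 1/4·h[2] + 1/8·h[3] + 1/4·h[4]
  h[4] = 1 + 1/4·h[1] + 1/8·h[2] + 1/4·h[3] + 1/4·h[4]
Solving the 4×4 linear system over states ≠ 0 gives exactly h = [0, 288/47, 216/47, 280/47, 288/47] (h[0] = 0 is the target).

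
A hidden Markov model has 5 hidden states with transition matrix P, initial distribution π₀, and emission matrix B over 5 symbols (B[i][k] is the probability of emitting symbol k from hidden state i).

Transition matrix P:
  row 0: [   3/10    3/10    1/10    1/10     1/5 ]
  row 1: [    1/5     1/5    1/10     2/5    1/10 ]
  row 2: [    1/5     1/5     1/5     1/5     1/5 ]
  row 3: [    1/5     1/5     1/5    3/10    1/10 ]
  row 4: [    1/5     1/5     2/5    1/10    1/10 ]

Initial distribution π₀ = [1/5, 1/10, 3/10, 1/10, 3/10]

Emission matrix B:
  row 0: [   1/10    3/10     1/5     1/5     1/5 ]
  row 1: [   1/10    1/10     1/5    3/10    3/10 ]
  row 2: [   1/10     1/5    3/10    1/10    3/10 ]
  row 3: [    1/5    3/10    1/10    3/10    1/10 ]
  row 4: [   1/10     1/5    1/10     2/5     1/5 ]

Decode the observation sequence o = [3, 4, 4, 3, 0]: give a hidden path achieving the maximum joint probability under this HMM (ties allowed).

path = [4, 2, 1, 3, 3]

t=0: δ = [4.000e-02, 3.000e-02, 3.000e-02, 3.000e-02, 1.200e-01]  (obs o_0=3)
t=1: δ = [4.800e-03, 7.200e-03, 1.440e-02, 1.200e-03, 2.400e-03]  ψ = [4, 4, 4, 1, 4]  (obs o_1=4)
t=2: δ = [5.760e-04, 8.640e-04, 8.640e-04, 2.880e-04, 5.760e-04]  ψ = [2, 2, 2, 1, 2]  (obs o_2=4)
t=3: δ = [3.456e-05, 5.184e-05, 2.304e-05, 1.037e-04, 6.912e-05]  ψ = [0, 0, 4, 1, 2]  (obs o_3=3)
t=4: δ = [2.074e-06, 2.074e-06, 2.765e-06, 6.221e-06, 1.037e-06]  ψ = [3, 3, 4, 3, 3]  (obs o_4=0)
backtrack: best end state = 3; path = [4, 2, 1, 3, 3]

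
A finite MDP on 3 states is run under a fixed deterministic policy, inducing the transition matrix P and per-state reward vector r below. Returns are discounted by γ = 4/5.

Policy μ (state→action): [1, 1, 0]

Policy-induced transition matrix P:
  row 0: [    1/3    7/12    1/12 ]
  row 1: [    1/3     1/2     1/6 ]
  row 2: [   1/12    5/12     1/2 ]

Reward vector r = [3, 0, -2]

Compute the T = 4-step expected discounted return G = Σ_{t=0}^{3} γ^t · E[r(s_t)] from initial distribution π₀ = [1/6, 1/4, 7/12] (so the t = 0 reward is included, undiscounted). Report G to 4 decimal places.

t=0: π = [0.1667, 0.2500, 0.5833], E[r] = -0.6667, γ^t·E[r] = -0.666667, running G = -0.666667
t=1: π = [0.1875, 0.4653, 0.3472], E[r] = -0.1319, γ^t·E[r] = -0.105556, running G = -0.772222
t=2: π = [0.2465, 0.4867, 0.2668], E[r] = 0.2060, γ^t·E[r] = 0.131852, running G = -0.640370
t=3: π = [0.2666, 0.4983, 0.2351], E[r] = 0.3298, γ^t·E[r] = 0.168864, running G = -0.471506

G = -0.4715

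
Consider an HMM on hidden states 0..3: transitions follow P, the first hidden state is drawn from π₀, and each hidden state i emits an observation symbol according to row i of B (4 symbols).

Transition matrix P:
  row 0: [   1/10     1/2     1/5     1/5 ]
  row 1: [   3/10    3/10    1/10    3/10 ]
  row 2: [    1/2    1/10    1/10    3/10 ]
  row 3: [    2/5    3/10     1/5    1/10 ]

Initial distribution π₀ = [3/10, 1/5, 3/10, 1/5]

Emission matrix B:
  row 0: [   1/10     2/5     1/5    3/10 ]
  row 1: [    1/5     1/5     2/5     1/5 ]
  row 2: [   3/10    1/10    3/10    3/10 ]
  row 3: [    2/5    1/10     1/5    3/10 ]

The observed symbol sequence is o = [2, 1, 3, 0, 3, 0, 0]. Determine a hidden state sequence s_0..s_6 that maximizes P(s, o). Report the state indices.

path = [2, 0, 1, 3, 0, 1, 3]

t=0: δ = [6.000e-02, 8.000e-02, 9.000e-02, 4.000e-02]  (obs o_0=2)
t=1: δ = [1.800e-02, 6.000e-03, 1.200e-03, 2.700e-03]  ψ = [2, 0, 0, 2]  (obs o_1=1)
t=2: δ = [5.400e-04, 1.800e-03, 1.080e-03, 1.080e-03]  ψ = [0, 0, 0, 0]  (obs o_2=3)
t=3: δ = [5.400e-05, 1.080e-04, 6.480e-05, 2.160e-04]  ψ = [1, 1, 3, 1]  (obs o_3=0)
t=4: δ = [2.592e-05, 1.296e-05, 1.296e-05, 9.720e-06]  ψ = [3, 3, 3, 1]  (obs o_4=3)
t=5: δ = [6.480e-07, 2.592e-06, 1.555e-06, 2.074e-06]  ψ = [2, 0, 0, 0]  (obs o_5=0)
t=6: δ = [8.294e-08, 1.555e-07, 1.244e-07, 3.110e-07]  ψ = [3, 1, 3, 1]  (obs o_6=0)
backtrack: best end state = 3; path = [2, 0, 1, 3, 0, 1, 3]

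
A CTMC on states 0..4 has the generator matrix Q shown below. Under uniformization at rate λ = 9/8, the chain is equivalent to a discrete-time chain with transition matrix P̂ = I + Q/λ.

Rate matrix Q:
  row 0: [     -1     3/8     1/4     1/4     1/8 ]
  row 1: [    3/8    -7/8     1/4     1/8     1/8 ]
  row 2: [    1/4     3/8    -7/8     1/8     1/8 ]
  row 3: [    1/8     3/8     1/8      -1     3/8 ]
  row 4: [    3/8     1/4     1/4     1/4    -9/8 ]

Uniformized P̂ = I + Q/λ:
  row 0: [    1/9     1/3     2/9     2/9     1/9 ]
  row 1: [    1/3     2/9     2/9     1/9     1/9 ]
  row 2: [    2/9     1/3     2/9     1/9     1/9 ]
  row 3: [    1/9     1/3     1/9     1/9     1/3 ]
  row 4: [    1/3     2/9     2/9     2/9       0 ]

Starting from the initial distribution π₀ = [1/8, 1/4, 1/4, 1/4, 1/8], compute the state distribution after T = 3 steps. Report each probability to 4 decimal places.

t=0: π = [0.1250, 0.2500, 0.2500, 0.2500, 0.1250]
t=1: π = [0.2222, 0.2917, 0.1944, 0.1389, 0.1528]
t=2: π = [0.2315, 0.2840, 0.2068, 0.1528, 0.1250]
t=3: π = [0.2250, 0.2879, 0.2052, 0.1507, 0.1312]

π = [0.2250, 0.2879, 0.2052, 0.1507, 0.1312]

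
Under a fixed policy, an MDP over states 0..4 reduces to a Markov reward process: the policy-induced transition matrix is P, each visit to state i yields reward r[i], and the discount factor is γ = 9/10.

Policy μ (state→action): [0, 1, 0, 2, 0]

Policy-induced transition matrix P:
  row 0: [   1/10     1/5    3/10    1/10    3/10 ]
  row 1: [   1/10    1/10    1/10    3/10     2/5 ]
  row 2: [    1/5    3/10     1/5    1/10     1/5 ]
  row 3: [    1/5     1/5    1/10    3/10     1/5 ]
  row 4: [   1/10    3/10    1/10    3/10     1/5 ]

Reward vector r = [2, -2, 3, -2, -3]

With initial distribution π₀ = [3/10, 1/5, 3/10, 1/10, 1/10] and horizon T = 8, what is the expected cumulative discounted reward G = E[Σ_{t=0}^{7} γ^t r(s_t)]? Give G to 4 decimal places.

G = -3.8419

t=0: π = [0.3000, 0.2000, 0.3000, 0.1000, 0.1000], E[r] = 0.6000, γ^t·E[r] = 0.600000, running G = 0.600000
t=1: π = [0.1400, 0.2200, 0.1900, 0.1800, 0.2700], E[r] = -0.7600, γ^t·E[r] = -0.684000, running G = -0.084000
t=2: π = [0.1370, 0.2240, 0.1470, 0.2340, 0.2580], E[r] = -0.9750, γ^t·E[r] = -0.789750, running G = -0.873750
t=3: π = [0.1381, 0.2181, 0.1421, 0.2432, 0.2585], E[r] = -0.9956, γ^t·E[r] = -0.725792, running G = -1.599542
t=4: π = [0.1385, 0.2183, 0.1418, 0.2440, 0.2574], E[r] = -0.9942, γ^t·E[r] = -0.652268, running G = -2.251811
t=5: π = [0.1386, 0.2181, 0.1419, 0.2439, 0.2575], E[r] = -0.9937, γ^t·E[r] = -0.586795, running G = -2.838605
t=6: π = [0.1386, 0.2181, 0.1419, 0.2439, 0.2575], E[r] = -0.9936, γ^t·E[r] = -0.528055, running G = -3.366660
t=7: π = [0.1386, 0.2181, 0.1419, 0.2439, 0.2575], E[r] = -0.9936, γ^t·E[r] = -0.475248, running G = -3.841908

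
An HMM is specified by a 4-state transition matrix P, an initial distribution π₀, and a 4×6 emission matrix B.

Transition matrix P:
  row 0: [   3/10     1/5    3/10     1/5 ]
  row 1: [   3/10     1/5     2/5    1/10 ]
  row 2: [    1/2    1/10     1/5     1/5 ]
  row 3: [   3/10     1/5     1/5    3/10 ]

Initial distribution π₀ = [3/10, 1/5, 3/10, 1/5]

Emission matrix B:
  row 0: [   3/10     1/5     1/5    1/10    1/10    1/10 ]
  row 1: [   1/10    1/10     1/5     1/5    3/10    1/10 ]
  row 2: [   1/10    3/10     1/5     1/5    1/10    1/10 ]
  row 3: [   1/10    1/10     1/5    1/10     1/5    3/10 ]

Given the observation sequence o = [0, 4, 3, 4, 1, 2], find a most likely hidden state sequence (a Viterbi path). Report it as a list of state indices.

t=0: δ = [9.000e-02, 2.000e-02, 3.000e-02, 2.000e-02]  (obs o_0=0)
t=1: δ = [2.700e-03, 5.400e-03, 2.700e-03, 3.600e-03]  ψ = [0, 0, 0, 0]  (obs o_1=4)
t=2: δ = [1.620e-04, 2.160e-04, 4.320e-04, 1.080e-04]  ψ = [1, 1, 1, 3]  (obs o_2=3)
t=3: δ = [2.160e-05, 1.296e-05, 8.640e-06, 1.728e-05]  ψ = [2, 1, 1, 2]  (obs o_3=4)
t=4: δ = [1.296e-06, 4.320e-07, 1.944e-06, 5.184e-07]  ψ = [0, 0, 0, 3]  (obs o_4=1)
t=5: δ = [1.944e-07, 5.184e-08, 7.776e-08, 7.776e-08]  ψ = [2, 0, 0, 2]  (obs o_5=2)
backtrack: best end state = 0; path = [0, 1, 2, 0, 2, 0]

path = [0, 1, 2, 0, 2, 0]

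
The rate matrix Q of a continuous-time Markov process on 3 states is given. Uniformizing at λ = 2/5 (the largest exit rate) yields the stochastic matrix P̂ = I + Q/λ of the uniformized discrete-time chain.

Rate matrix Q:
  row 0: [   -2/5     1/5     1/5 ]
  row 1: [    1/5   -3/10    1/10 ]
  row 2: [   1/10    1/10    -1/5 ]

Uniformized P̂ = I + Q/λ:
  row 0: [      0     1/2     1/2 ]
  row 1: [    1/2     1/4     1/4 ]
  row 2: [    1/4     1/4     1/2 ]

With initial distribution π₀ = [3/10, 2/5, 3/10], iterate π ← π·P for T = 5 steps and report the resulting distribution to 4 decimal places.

π = [0.2633, 0.3157, 0.4210]

t=0: π = [0.3000, 0.4000, 0.3000]
t=1: π = [0.2750, 0.3250, 0.4000]
t=2: π = [0.2625, 0.3188, 0.4188]
t=3: π = [0.2641, 0.3156, 0.4203]
t=4: π = [0.2629, 0.3160, 0.4211]
t=5: π = [0.2633, 0.3157, 0.4210]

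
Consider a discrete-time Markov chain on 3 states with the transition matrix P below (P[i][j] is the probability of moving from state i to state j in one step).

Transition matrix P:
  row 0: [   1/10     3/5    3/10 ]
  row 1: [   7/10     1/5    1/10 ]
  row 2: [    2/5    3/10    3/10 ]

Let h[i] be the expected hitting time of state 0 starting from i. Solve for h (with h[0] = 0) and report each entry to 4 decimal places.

First-step conditioning: h[0] = 0; for i ≠ 0, h[i] = 1 + Σ_k P[i][k]·h[k].
  h[1] = 1 + 1/5·h[1] + 1/10·h[2]
  h[2] = 1 + 3/10·h[1] + 3/10·h[2]
Solving the 2×2 linear system over states ≠ 0 gives exactly h = [0, 80/53, 110/53] (h[0] = 0 is the target).

h = [0.0000, 1.5094, 2.0755]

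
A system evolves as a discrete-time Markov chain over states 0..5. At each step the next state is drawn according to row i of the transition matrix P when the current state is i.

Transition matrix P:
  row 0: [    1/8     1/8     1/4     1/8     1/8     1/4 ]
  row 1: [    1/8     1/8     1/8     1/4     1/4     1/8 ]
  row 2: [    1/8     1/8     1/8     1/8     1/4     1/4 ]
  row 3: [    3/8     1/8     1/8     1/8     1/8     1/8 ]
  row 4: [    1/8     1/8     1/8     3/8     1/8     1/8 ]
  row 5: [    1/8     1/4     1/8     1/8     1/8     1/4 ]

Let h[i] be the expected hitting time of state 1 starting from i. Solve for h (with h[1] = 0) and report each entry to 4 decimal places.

First-step conditioning: h[1] = 0; for i ≠ 1, h[i] = 1 + Σ_k P[i][k]·h[k].
  h[0] = 1 + 1/8·h[0] + 1/4·h[2] + 1/8·h[3] + 1/8·h[4] + 1/4·h[5]
  h[2] = 1 + 1/8·h[0] + 1/8·h[2] + 1/8·h[3] + 1/4·h[4] + 1/4·h[5]
  h[3] = 1 + 3/8·h[0] + 1/8·h[2] + 1/8·h[3] + 1/8·h[4] + 1/8·h[5]
  h[4] = 1 + 1/8·h[0] + 1/8·h[2] + 3/8·h[3] + 1/8·h[4] + 1/8·h[5]
  h[5] = 1 + 1/8·h[0] + 1/8·h[2] + 1/8·h[3] + 1/8·h[4] + 1/4·h[5]
Solving the 5×5 linear system over states ≠ 1 gives exactly h = [9356/1417, 0, 9376/1417, 9500/1417, 9536/1417, 8184/1417] (h[1] = 0 is the target).

h = [6.6027, 0.0000, 6.6168, 6.7043, 6.7297, 5.7756]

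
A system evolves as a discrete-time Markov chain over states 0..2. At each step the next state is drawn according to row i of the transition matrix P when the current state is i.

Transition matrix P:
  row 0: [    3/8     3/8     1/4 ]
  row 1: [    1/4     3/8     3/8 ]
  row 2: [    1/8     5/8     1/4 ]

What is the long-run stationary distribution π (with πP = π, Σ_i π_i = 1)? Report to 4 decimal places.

Balance equations π_j = Σ_i π_i·P[i][j]:
  π_0 = 3/8·π_0 + 1/4·π_1 + 1/8·π_2
  π_1 = 3/8·π_0 + 3/8·π_1 + 5/8·π_2
  normalize: π_0 + π_1 + π_2 = 1
Solving the linear system gives exactly π = [15/62, 14/31, 19/62].

π = [0.2419, 0.4516, 0.3065]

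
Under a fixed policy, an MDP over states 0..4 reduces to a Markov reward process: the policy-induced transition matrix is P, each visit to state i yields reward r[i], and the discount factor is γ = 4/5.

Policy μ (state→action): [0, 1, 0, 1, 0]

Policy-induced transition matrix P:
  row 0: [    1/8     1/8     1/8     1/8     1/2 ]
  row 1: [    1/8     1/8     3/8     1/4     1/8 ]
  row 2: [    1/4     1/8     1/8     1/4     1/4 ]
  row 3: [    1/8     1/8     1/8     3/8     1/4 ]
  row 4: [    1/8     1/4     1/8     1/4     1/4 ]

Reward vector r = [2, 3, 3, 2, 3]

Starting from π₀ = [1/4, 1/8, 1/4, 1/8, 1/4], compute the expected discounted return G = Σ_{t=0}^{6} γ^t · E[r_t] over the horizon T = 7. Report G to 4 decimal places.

t=0: π = [0.2500, 0.1250, 0.2500, 0.1250, 0.2500], E[r] = 2.6250, γ^t·E[r] = 2.625000, running G = 2.625000
t=1: π = [0.1563, 0.1563, 0.1563, 0.2344, 0.2969], E[r] = 2.6094, γ^t·E[r] = 2.087500, running G = 4.712500
t=2: π = [0.1445, 0.1621, 0.1641, 0.2598, 0.2695], E[r] = 2.5957, γ^t·E[r] = 1.661250, running G = 6.373750
t=3: π = [0.1455, 0.1587, 0.1655, 0.2644, 0.2659], E[r] = 2.5901, γ^t·E[r] = 1.326125, running G = 7.699875
t=4: π = [0.1457, 0.1582, 0.1647, 0.2649, 0.2665], E[r] = 2.5894, γ^t·E[r] = 1.060638, running G = 8.760513
t=5: π = [0.1456, 0.1583, 0.1646, 0.2649, 0.2666], E[r] = 2.5895, γ^t·E[r] = 0.848534, running G = 9.609046
t=6: π = [0.1456, 0.1583, 0.1646, 0.2649, 0.2666], E[r] = 2.5895, γ^t·E[r] = 0.678826, running G = 10.287872

G = 10.2879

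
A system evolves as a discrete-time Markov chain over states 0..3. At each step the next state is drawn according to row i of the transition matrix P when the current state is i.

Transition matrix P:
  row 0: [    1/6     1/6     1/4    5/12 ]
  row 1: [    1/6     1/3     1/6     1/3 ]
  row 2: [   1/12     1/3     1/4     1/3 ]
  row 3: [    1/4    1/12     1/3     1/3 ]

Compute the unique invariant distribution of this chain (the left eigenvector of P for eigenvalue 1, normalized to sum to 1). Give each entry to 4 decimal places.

Balance equations π_j = Σ_i π_i·P[i][j]:
  π_0 = 1/6·π_0 + 1/6·π_1 + 1/12·π_2 + 1/4·π_3
  π_1 = 1/6·π_0 + 1/3·π_1 + 1/3·π_2 + 1/12·π_3
  π_2 = 1/4·π_0 + 1/6·π_1 + 1/4·π_2 + 1/3·π_3
  normalize: π_0 + π_1 + π_2 + π_3 = 1
Solving the linear system gives exactly π = [4/23, 5/23, 6/23, 8/23].

π = [0.1739, 0.2174, 0.2609, 0.3478]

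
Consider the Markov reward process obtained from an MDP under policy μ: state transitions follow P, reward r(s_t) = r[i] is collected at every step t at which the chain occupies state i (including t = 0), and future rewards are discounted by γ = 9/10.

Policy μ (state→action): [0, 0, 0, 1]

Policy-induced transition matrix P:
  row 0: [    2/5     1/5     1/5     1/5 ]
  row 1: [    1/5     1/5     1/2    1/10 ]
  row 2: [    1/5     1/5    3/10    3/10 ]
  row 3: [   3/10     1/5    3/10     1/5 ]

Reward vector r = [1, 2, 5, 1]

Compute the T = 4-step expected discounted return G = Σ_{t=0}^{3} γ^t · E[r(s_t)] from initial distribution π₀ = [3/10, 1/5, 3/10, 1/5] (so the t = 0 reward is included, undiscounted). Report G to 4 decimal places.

G = 8.3643

t=0: π = [0.3000, 0.2000, 0.3000, 0.2000], E[r] = 2.4000, γ^t·E[r] = 2.400000, running G = 2.400000
t=1: π = [0.2800, 0.2000, 0.3100, 0.2100], E[r] = 2.4400, γ^t·E[r] = 2.196000, running G = 4.596000
t=2: π = [0.2770, 0.2000, 0.3120, 0.2110], E[r] = 2.4480, γ^t·E[r] = 1.982880, running G = 6.578880
t=3: π = [0.2765, 0.2000, 0.3123, 0.2112], E[r] = 2.4492, γ^t·E[r] = 1.785467, running G = 8.364347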